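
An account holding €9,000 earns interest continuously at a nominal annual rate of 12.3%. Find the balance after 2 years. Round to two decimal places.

€11,510.10

A = P·e^(rt) = 9,000·e^(0.123·2) = 9,000·e^0.246.
e^0.246 ≈ 1.2788995735, so A ≈ 11,510.0962.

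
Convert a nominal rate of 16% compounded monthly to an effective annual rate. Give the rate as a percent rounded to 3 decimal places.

17.227%

One year is 12 periods at 0.0133333 each: (1 + 0.0133333)^12 ≈ 1.172271.
EAR = 1.172271 − 1 ≈ 17.22708%.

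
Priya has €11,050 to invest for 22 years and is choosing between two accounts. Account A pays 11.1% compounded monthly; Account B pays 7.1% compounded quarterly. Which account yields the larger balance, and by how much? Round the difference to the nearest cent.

Account A, by €73,639.68

Account A growth factor: (1 + 0.00925)^264 ≈ 11.3676876963; balance ≈ 125,612.9490.
Account B growth factor: (1 + 0.01775)^88 ≈ 4.7034634391; balance ≈ 51,973.2710.
Account A is larger by 73,639.6780.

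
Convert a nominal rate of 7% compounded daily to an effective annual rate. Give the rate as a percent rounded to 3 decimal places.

7.250%

One year is 365 periods at 0.000191781 each: (1 + 0.000191781)^365 ≈ 1.072501.
EAR = 1.072501 − 1 ≈ 7.25010%.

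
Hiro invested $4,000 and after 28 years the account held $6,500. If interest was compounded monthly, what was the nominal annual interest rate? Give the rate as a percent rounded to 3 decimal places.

(1 + r/12)^336 = 6,500/4,000 = 1.625.
1 + r/12 = 1.625^(1/336) ≈ 1.001446, so r/12 ≈ 0.00144601.
r ≈ 12·0.00144601 = 1.73521%.

1.735%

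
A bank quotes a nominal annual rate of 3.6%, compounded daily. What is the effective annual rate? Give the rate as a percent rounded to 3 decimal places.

3.665%

One year is 365 periods at 0.0000986301 each: (1 + 0.0000986301)^365 ≈ 1.036654.
EAR = 1.036654 − 1 ≈ 3.66540%.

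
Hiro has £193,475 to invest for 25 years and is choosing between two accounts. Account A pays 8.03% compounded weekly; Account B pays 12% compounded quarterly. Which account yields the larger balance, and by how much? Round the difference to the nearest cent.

Account B, by £2,280,193.47

Account A growth factor: (1 + 0.0803/52)^1300 ≈ 7.433163724806; balance ≈ 1,438,131.3517.
Account B growth factor: (1 + 0.03)^100 ≈ 19.21863198086; balance ≈ 3,718,324.8225.
Account B is larger by 2,280,193.4708.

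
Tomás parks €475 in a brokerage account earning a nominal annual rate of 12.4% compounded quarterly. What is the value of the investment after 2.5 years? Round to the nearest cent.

€644.59

Periodic rate = 12.4%/4 = 0.031; periods = 4·2.5 = 10.
A = 475·(1 + 0.031)^10 ≈ 475·1.35702126 ≈ 644.5851.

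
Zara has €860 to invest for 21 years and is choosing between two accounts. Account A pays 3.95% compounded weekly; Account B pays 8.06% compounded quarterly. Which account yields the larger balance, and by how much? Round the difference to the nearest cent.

Account B, by €2,624.27

A: (1 + 0.0395/52)^1092 ≈ 2.291450697, so 860 × 2.291450697 ≈ 1,970.6476.
B: (1 + 0.02015)^84 ≈ 5.342922168, so 860 × 5.342922168 ≈ 4,594.9131.
Difference ≈ 2,624.2655 in favor of B.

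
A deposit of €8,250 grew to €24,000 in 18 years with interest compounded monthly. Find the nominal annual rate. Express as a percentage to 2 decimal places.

5.95%

The 216-period growth factor is 24,000/8,250 = 2.90909.
r/12 = 2.90909^(1/216) − 1 ≈ 0.00495595, so r ≈ 12·0.00495595 = 5.94714%.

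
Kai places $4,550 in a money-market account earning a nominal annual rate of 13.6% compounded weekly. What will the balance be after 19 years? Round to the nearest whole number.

$60,085

Growth factor = (1 + 0.136/52)^988 ≈ 13.205412762.
A ≈ 4,550 × 13.205412762 ≈ 60,084.6281.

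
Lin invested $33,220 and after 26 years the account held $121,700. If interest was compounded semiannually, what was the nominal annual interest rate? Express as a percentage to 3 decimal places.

5.057%

The 52-period growth factor is 121,700/33,220 = 3.66346.
r/2 = 3.66346^(1/52) − 1 ≈ 0.0252837, so r ≈ 2·0.0252837 = 5.05674%.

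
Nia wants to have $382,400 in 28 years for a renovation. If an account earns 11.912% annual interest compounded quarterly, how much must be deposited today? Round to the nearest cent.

$14,293.52

Growth factor = (1 + 0.02978)^112 ≈ 26.7533838867.
P = 382,400/26.7533838867 ≈ 14,293.5190.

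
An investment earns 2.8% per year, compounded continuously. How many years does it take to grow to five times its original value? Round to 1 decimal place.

57.5 years

e^(0.028t) = 5, so 0.028t = ln 5 ≈ 1.6094.
t ≈ 1.6094/0.028 ≈ 57.4799.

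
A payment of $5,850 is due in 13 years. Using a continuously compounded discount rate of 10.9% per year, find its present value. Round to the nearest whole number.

P = A·e^(−rt) = 5,850·e^(−1.417).
e^(−1.417) ≈ 0.2424402477, so P ≈ 1,418.2754.

$1,418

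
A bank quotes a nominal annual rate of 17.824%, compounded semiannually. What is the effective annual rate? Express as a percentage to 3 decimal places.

18.618%

One year is 2 periods at 0.08912 each: (1 + 0.08912)^2 ≈ 1.186182.
EAR = 1.186182 − 1 ≈ 18.61824%.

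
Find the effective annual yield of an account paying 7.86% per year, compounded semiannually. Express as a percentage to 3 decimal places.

One year is 2 periods at 0.0393 each: (1 + 0.0393)^2 ≈ 1.080144.
EAR = 1.080144 − 1 ≈ 8.01445%.

8.014%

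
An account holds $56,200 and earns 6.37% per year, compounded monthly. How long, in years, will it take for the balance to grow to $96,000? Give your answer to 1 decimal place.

We need (1 + 0.00530833)^(12t) = 1.7082, so 12t = ln 1.7082 / ln 1.005308 ≈ 101.1337.
t ≈ 101.1337/12 = 8.4278 years.

8.4 years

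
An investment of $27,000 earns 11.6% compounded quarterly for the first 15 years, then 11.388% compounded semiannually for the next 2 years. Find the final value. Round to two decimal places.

Phase 1: 27,000·(1 + 0.029)^60 ≈ 150,067.3626.
Phase 2: 150,067.3626·(1 + 0.05694)^4 ≈ 187,278.3552.

$187,278.36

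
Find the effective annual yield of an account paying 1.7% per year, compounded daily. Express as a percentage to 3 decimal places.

1.714%

One year is 365 periods at 0.0000465753 each: (1 + 0.0000465753)^365 ≈ 1.017145.
EAR = 1.017145 − 1 ≈ 1.71449%.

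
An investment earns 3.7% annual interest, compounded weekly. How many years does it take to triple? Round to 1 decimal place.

29.7 years

(1 + 0.000711538)^(52t) = 3.
52t = ln 3 / ln(1 + 0.000711538) ≈ 1.0986/0.000711285 ≈ 1544.5449.
t ≈ 29.7028.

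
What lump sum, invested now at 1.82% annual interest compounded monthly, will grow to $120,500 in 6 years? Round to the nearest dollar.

$108,043

Growth factor = (1 + 0.0182/12)^72 ≈ 1.11529313715.
P = 120,500/1.11529313715 ≈ 108,043.3439.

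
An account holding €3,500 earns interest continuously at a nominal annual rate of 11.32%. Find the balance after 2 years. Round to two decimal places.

€4,389.27

A = P·e^(rt) = 3,500·e^(0.1132·2) = 3,500·e^0.2264.
e^0.2264 ≈ 1.254077196, so A ≈ 4,389.2702.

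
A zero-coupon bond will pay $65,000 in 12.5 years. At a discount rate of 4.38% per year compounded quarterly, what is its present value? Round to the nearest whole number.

$37,708

Periodic rate = 4.38%/4 = 0.01095; 50 periods.
P = 65,000/(1 + 0.01095)^50 ≈ 65,000/1.7237879081 ≈ 37,707.6552.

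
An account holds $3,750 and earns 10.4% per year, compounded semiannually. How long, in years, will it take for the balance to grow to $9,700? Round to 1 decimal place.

9.4 years

(1 + 0.052)^(2t) = 9,700/3,750 = 2.5867.
2t·ln(1 + 0.052) = ln(2.5867); 2t = 0.95037/0.0506931 ≈ 18.7475.
t ≈ 9.3738 years.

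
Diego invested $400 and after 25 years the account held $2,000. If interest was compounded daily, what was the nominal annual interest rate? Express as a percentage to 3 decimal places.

6.438%

(1 + r/365)^9125 = 2,000/400 = 5.
1 + r/365 = 5^(1/9125) ≈ 1.000176, so r/365 ≈ 0.000176392.
r ≈ 365·0.000176392 = 6.43832%.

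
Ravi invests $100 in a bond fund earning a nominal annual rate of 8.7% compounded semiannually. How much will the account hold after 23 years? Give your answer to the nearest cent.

Growth factor = (1 + 0.0435)^46 ≈ 7.0901081.
A ≈ 100 × 7.0901081 ≈ 709.0108.

$709.01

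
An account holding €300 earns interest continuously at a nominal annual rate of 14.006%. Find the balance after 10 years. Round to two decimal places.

A = P·e^(rt) = 300·e^(0.14006·10) = 300·e^1.4006.
e^1.4006 ≈ 4.057633817, so A ≈ 1,217.2901.

€1,217.29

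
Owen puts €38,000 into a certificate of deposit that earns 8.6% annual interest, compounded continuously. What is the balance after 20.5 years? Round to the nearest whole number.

€221,536

A = P·e^(rt) = 38,000·e^(0.086·20.5) = 38,000·e^1.763.
e^1.763 ≈ 5.82990088873, so A ≈ 221,536.2338.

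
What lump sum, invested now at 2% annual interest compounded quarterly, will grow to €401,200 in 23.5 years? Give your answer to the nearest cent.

Growth factor = (1 + 0.005)^94 ≈ 1.59812154002.
P = 401,200/1.59812154002 ≈ 251,044.7359.

€251,044.74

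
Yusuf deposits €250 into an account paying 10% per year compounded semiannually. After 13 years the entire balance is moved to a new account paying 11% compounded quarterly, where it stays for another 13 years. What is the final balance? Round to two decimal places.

€3,643.48

After 13 years at 10%: 250 × 3.555672688 ≈ 888.9182.
Then 13 years at 11%: 888.9182 × 4.098785475 ≈ 3,643.4849.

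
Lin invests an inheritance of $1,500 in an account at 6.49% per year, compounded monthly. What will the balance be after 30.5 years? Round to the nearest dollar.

$10,800

Growth factor = (1 + 0.0649/12)^366 ≈ 7.2002551222.
A ≈ 1,500 × 7.2002551222 ≈ 10,800.3827.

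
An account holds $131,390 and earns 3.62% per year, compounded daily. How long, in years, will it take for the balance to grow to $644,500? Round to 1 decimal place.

We need (1 + 0.0000991781)^(365t) = 4.9052, so 365t = ln 4.9052 / ln 1.000099 ≈ 16035.6366.
t ≈ 16035.6366/365 = 43.9333 years.

43.9 years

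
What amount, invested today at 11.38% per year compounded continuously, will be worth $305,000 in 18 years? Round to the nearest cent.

$39,327.02

P = A·e^(−rt) = 305,000·e^(−2.0484).
e^(−2.0484) ≈ 0.128941044302, so P ≈ 39,327.0185.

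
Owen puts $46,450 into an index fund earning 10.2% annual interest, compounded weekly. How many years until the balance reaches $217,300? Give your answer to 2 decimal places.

(1 + 0.00196154)^(52t) = 217,300/46,450 = 4.6781.
52t·ln(1 + 0.00196154) = ln(4.6781); 52t = 1.5429/0.00195962 ≈ 787.3489.
t ≈ 15.1413 years.

15.14 years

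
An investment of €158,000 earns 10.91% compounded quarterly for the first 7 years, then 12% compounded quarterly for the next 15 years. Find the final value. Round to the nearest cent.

Phase 1: 158,000·(1 + 0.027275)^28 ≈ 335,648.8961.
Phase 2: 335,648.8961·(1 + 0.03)^60 ≈ 1,977,510.0783.

€1,977,510.08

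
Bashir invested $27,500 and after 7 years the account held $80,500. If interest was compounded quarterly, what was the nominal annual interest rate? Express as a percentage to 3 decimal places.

15.642%

(1 + r/4)^28 = 80,500/27,500 = 2.92727.
1 + r/4 = 2.92727^(1/28) ≈ 1.039105, so r/4 ≈ 0.0391049.
r ≈ 4·0.0391049 = 15.64197%.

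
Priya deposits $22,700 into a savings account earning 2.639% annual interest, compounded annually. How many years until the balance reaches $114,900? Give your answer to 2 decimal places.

We need (1 + 0.02639)^t = 5.0617, so t = ln 5.0617 / ln 1.02639 ≈ 62.2585.

62.26 years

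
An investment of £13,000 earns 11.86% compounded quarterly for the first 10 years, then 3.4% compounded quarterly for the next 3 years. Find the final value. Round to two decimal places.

Phase 1: 13,000·(1 + 0.02965)^40 ≈ 41,833.8953.
Phase 2: 41,833.8953·(1 + 0.0085)^12 ≈ 46,306.1992.

£46,306.20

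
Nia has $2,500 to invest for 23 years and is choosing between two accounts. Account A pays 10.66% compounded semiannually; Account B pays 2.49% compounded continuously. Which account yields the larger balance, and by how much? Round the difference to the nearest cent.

A: (1 + 0.0533)^46 ≈ 10.899231385, so 2,500 × 10.899231385 ≈ 27,248.0785.
B: e^(0.0249·23) = e^0.5727 ≈ 1.773047824, so 2,500 × 1.773047824 ≈ 4,432.6196.
Difference ≈ 22,815.4589 in favor of A.

Account A, by $22,815.46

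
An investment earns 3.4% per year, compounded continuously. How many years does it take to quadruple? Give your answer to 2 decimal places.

40.77 years

e^(0.034t) = 4, so 0.034t = ln 4 ≈ 1.3863.
t ≈ 1.3863/0.034 ≈ 40.7734.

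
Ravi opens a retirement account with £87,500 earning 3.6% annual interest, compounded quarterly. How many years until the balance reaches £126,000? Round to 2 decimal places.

We need (1 + 0.009)^(4t) = 1.44, so 4t = ln 1.44 / ln 1.009 ≈ 40.6980.
t ≈ 40.6980/4 = 10.1745 years.

10.17 years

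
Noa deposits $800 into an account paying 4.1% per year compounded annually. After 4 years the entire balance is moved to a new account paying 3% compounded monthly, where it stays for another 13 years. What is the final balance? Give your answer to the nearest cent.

Phase 1: 800·(1 + 0.041)^4 ≈ 939.4916.
Phase 2: 939.4916·(1 + 0.0025)^156 ≈ 1,386.9359.

$1,386.94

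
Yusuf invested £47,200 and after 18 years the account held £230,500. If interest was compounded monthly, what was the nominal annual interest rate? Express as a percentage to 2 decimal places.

8.84%

The 216-period growth factor is 230,500/47,200 = 4.88347.
r/12 = 4.88347^(1/216) − 1 ≈ 0.00736895, so r ≈ 12·0.00736895 = 8.84274%.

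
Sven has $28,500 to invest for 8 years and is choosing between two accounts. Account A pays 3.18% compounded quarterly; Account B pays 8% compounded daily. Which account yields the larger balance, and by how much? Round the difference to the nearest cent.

Account B, by $17,326.77

Account A growth factor: (1 + 0.00795)^32 ≈ 1.288390916; balance ≈ 36,719.1411.
Account B growth factor: (1 + 0.08/365)^2920 ≈ 1.8963478899; balance ≈ 54,045.9149.
Account B is larger by 17,326.7738.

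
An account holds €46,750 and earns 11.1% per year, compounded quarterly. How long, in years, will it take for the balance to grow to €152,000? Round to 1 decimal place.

10.8 years

(1 + 0.02775)^(4t) = 152,000/46,750 = 3.2513.
4t·ln(1 + 0.02775) = ln(3.2513); 4t = 1.1791/0.0273719 ≈ 43.0757.
t ≈ 10.7689 years.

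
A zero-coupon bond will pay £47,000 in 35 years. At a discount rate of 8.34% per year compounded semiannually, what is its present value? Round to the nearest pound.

£2,692

Periodic rate = 8.34%/2 = 0.0417; 70 periods.
P = 47,000/(1 + 0.0417)^70 ≈ 47,000/17.457678501 ≈ 2,692.2251.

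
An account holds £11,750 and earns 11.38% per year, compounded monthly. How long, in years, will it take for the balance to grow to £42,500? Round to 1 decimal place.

11.4 years

We need (1 + 0.00948333)^(12t) = 3.617, so 12t = ln 3.617 / ln 1.009483 ≈ 136.2113.
t ≈ 136.2113/12 = 11.3509 years.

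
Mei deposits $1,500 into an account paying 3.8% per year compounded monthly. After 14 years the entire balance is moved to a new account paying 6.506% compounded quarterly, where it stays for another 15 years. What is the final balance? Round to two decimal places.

$6,717.21

Phase 1: 1,500·(1 + 0.038/12)^168 ≈ 2,551.3549.
Phase 2: 2,551.3549·(1 + 0.016265)^60 ≈ 6,717.2112.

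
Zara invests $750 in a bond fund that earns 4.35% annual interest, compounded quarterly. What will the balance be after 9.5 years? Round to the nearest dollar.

Periodic rate = 4.35%/4 = 0.010875; periods = 4·9.5 = 38.
A = 750·(1 + 0.010875)^38 ≈ 750·1.508354185 ≈ 1,131.2656.

$1,131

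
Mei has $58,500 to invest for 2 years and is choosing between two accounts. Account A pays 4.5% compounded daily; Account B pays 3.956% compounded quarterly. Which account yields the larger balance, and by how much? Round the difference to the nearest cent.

Account A growth factor: (1 + 0.045/365)^730 ≈ 1.0941682138; balance ≈ 64,008.8405.
Account B growth factor: (1 + 0.00989)^8 ≈ 1.0819135861; balance ≈ 63,291.9448.
Account A is larger by 716.8957.

Account A, by $716.90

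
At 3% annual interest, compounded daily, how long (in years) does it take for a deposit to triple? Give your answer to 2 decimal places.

36.62 years

(1 + 0.0000821918)^(365t) = 3.
365t = ln 3 / ln(1 + 0.0000821918) ≈ 1.0986/8.21884e-05 ≈ 13366.9988.
t ≈ 36.6219.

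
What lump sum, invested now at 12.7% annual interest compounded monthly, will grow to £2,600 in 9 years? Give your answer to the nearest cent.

Growth factor = (1 + 0.127/12)^108 ≈ 3.117383299.
P = 2,600/3.117383299 ≈ 834.0328.

£834.03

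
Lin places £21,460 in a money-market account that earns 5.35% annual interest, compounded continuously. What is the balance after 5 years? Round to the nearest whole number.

£28,042

A = P·e^(rt) = 21,460·e^(0.0535·5) = 21,460·e^0.2675.
e^0.2675 ≈ 1.3066936298, so A ≈ 28,041.6453.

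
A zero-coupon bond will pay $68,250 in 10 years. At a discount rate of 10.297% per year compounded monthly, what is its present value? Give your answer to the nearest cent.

Growth factor = (1 + 0.10297/12)^120 ≈ 2.78795198.
P = 68,250/2.78795198 ≈ 24,480.3356.

$24,480.34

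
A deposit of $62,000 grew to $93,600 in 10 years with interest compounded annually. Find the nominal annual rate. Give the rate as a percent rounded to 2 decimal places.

(1 + r)^10 = 93,600/62,000 = 1.50968.
1 + r = 1.50968^(1/10) ≈ 1.04205, so r ≈ 0.0420497.
r ≈ 4.20497%.

4.20%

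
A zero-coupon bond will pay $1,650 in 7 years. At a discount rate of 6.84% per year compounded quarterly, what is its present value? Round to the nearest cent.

Periodic rate = 6.84%/4 = 0.0171; 28 periods.
P = 1,650/(1 + 0.0171)^28 ≈ 1,650/1.607616003 ≈ 1,026.3645.

$1,026.36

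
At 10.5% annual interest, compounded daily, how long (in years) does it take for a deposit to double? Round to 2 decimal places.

6.60 years

(1 + 0.000287671)^(365t) = 2.
365t = ln 2 / ln(1 + 0.000287671) ≈ 0.69315/0.00028763 ≈ 2409.8582.
t ≈ 6.6024.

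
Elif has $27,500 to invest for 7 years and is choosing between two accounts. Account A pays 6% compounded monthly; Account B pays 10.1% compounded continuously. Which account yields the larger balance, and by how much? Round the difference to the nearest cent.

Account A growth factor: (1 + 0.005)^84 ≈ 1.5203696361; balance ≈ 41,810.1650.
Account B growth factor: e^(0.101·7) = e^0.707 ≈ 2.0278984287; balance ≈ 55,767.2068.
Account B is larger by 13,957.0418.

Account B, by $13,957.04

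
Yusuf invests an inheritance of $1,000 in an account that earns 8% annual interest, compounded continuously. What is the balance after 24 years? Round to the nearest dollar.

A = P·e^(rt) = 1,000·e^(0.08·24) = 1,000·e^1.92.
e^1.92 ≈ 6.820958469, so A ≈ 6,820.9585.

$6,821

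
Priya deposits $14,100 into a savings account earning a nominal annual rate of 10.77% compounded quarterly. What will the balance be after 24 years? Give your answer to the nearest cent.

$180,691.15

Periodic rate = 10.77%/4 = 0.026925; periods = 4·24 = 96.
A = 14,100·(1 + 0.026925)^96 ≈ 14,100·12.8149749368 ≈ 180,691.1466.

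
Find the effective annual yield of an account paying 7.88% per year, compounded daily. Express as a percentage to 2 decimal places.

One year is 365 periods at 0.00021589 each: (1 + 0.00021589)^365 ≈ 1.081979.
EAR = 1.081979 − 1 ≈ 8.19787%.

8.20%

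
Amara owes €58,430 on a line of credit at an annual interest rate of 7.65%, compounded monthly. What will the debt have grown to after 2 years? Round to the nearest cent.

€68,056.88

Periodic rate = 7.65%/12 = 0.006375; periods = 12·2 = 24.
A = 58,430·(1 + 0.006375)^24 ≈ 58,430·1.1647592058 ≈ 68,056.8804.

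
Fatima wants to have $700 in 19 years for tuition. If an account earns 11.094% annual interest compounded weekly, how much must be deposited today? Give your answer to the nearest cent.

$85.24

Growth factor = (1 + 0.11094/52)^988 ≈ 8.21214925.
P = 700/8.21214925 ≈ 85.2396.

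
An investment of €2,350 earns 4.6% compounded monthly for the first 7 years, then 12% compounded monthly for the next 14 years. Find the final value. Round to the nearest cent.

After 7 years at 4.6%: 2,350 × 1.3790355886 ≈ 3,240.7336.
Then 14 years at 12%: 3,240.7336 × 5.3209698179 ≈ 17,243.8459.

€17,243.85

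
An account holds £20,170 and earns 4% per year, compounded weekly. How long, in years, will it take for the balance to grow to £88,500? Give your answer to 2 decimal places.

36.98 years

(1 + 0.000769231)^(52t) = 88,500/20,170 = 4.3877.
52t·ln(1 + 0.000769231) = ln(4.3877); 52t = 1.4788/0.000768935 ≈ 1923.1874.
t ≈ 36.9844 years.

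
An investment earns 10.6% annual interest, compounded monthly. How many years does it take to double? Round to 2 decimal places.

6.57 years

(1 + 0.00883333)^(12t) = 2.
12t = ln 2 / ln(1 + 0.00883333) ≈ 0.69315/0.00879455 ≈ 78.8156.
t ≈ 6.5680.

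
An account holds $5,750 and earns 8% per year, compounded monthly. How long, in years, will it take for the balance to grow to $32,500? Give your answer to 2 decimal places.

21.72 years

(1 + 0.00666667)^(12t) = 32,500/5,750 = 5.6522.
12t·ln(1 + 0.00666667) = ln(5.6522); 12t = 1.732/0.00664454 ≈ 260.6711.
t ≈ 21.7226 years.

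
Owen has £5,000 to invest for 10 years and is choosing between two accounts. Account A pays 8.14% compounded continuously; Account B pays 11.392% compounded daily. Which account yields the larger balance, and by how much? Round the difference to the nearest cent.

A: e^(0.0814·10) = e^0.814 ≈ 2.2569176259, so 5,000 × 2.2569176259 ≈ 11,284.5881.
B: (1 + 0.11392/365)^3650 ≈ 3.1237126908, so 5,000 × 3.1237126908 ≈ 15,618.5635.
Difference ≈ 4,333.9753 in favor of B.

Account B, by £4,333.98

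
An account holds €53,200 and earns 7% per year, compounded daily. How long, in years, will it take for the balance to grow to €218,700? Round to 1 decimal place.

20.2 years

(1 + 0.000191781)^(365t) = 218,700/53,200 = 4.1109.
365t·ln(1 + 0.000191781) = ln(4.1109); 365t = 1.4136/0.000191762 ≈ 7371.8429.
t ≈ 20.1968 years.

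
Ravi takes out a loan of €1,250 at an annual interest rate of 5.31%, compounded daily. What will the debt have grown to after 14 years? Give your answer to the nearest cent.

€2,628.70

Growth factor = (1 + 0.0531/365)^5110 ≈ 2.102960114.
A ≈ 1,250 × 2.102960114 ≈ 2,628.7001.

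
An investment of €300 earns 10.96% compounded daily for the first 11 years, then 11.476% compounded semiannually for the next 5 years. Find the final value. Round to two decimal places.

€1,749.60

Phase 1: 300·(1 + 0.1096/365)^4015 ≈ 1,001.4473.
Phase 2: 1,001.4473·(1 + 0.05738)^10 ≈ 1,749.6009.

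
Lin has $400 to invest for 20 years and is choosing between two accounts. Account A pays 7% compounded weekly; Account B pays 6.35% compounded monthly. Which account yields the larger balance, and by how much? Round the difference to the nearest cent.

Account A growth factor: (1 + 0.07/52)^1040 ≈ 4.051383943; balance ≈ 1,620.5536.
Account B growth factor: (1 + 0.0635/12)^240 ≈ 3.548949339; balance ≈ 1,419.5797.
Account A is larger by 200.9738.

Account A, by $200.97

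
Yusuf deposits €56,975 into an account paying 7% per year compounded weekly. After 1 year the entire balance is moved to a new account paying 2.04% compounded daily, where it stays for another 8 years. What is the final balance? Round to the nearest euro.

Phase 1: 56,975·(1 + 0.07/52)^52 ≈ 61,103.2772.
Phase 2: 61,103.2772·(1 + 0.0204/365)^2920 ≈ 71,934.8567.

€71,935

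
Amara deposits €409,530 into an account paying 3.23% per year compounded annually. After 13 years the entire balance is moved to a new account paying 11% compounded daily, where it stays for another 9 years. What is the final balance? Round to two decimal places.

€1,665,902.35

Phase 1: 409,530·(1 + 0.0323)^13 ≈ 619,102.8123.
Phase 2: 619,102.8123·(1 + 0.11/365)^3285 ≈ 1,665,902.3456.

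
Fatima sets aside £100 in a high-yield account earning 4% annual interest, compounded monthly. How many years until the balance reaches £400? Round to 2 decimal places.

(1 + 0.00333333)^(12t) = 400/100 = 4.
12t·ln(1 + 0.00333333) = ln(4); 12t = 1.3863/0.00332779 ≈ 416.5811.
t ≈ 34.7151 years.

34.72 years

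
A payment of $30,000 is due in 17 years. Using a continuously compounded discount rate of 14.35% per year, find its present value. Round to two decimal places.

$2,616.13

P = A·e^(−rt) = 30,000·e^(−2.4395).
e^(−2.4395) ≈ 0.087204442785, so P ≈ 2,616.1333.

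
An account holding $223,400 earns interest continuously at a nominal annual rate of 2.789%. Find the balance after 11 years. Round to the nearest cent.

$303,613.01

A = P·e^(rt) = 223,400·e^(0.02789·11) = 223,400·e^0.30679.
e^0.30679 ≈ 1.35905553644, so A ≈ 303,613.0068.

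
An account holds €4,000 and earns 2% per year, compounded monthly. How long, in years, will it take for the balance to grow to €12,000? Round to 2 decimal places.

(1 + 0.00166667)^(12t) = 12,000/4,000 = 3.
12t·ln(1 + 0.00166667) = ln(3); 12t = 1.0986/0.00166528 ≈ 659.7165.
t ≈ 54.9764 years.

54.98 years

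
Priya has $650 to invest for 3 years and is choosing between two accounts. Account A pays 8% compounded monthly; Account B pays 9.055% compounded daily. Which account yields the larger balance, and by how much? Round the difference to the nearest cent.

A: (1 + 0.08/12)^36 ≈ 1.27023705, so 650 × 1.27023705 ≈ 825.6541.
B: (1 + 0.09055/365)^1095 ≈ 1.31208347, so 650 × 1.31208347 ≈ 852.8543.
Difference ≈ 27.2002 in favor of B.

Account B, by $27.20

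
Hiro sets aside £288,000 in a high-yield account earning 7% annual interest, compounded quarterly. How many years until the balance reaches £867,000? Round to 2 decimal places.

15.88 years

(1 + 0.0175)^(4t) = 867,000/288,000 = 3.0104.
4t·ln(1 + 0.0175) = ln(3.0104); 4t = 1.1021/0.0173486 ≈ 63.5254.
t ≈ 15.8813 years.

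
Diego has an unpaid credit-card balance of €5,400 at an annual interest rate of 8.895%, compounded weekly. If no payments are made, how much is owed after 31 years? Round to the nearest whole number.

€84,902

Periodic rate = 8.895%/52 = 0.00171058; periods = 52·31 = 1612.
A = 5,400·(1 + 0.08895/52)^1612 ≈ 5,400·15.722523009 ≈ 84,901.6242.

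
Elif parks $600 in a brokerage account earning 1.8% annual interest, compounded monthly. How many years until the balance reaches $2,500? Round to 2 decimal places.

We need (1 + 0.0015)^(12t) = 4.1667, so 12t = ln 4.1667 / ln 1.0015 ≈ 952.1243.
t ≈ 952.1243/12 = 79.3437 years.

79.34 years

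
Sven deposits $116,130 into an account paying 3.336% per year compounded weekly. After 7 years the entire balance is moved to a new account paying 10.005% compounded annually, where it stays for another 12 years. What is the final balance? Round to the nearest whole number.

Phase 1: 116,130·(1 + 0.03336/52)^364 ≈ 146,665.6314.
Phase 2: 146,665.6314·(1 + 0.10005)^12 ≈ 460,550.7146.

$460,551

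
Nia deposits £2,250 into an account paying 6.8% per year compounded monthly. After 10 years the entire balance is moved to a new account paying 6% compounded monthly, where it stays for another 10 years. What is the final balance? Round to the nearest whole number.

Phase 1: 2,250·(1 + 0.068/12)^120 ≈ 4,432.7085.
Phase 2: 4,432.7085·(1 + 0.005)^120 ≈ 8,064.8554.

£8,065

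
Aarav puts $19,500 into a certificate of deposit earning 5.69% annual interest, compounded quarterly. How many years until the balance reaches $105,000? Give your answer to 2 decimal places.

We need (1 + 0.014225)^(4t) = 5.3846, so 4t = ln 5.3846 / ln 1.014225 ≈ 119.1910.
t ≈ 119.1910/4 = 29.7977 years.

29.80 years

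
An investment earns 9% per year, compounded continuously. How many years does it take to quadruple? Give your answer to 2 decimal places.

e^(0.09t) = 4, so 0.09t = ln 4 ≈ 1.3863.
t ≈ 1.3863/0.09 ≈ 15.4033.

15.40 years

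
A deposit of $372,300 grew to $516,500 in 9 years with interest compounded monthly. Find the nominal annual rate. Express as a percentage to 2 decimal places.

3.64%

(1 + r/12)^108 = 516,500/372,300 = 1.38732.
1 + r/12 = 1.38732^(1/108) ≈ 1.003036, so r/12 ≈ 0.00303585.
r ≈ 12·0.00303585 = 3.64302%.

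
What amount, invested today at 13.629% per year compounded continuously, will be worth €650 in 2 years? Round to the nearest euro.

€495

P = A·e^(−rt) = 650·e^(−0.27258).
e^(−0.27258) ≈ 0.761412514, so P ≈ 494.9181.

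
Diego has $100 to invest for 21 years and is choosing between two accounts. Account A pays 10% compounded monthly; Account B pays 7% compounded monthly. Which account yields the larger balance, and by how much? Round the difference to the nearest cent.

A: (1 + 0.1/12)^252 ≈ 8.0954187, so 100 × 8.0954187 ≈ 809.5419.
B: (1 + 0.07/12)^252 ≈ 4.33069961, so 100 × 4.33069961 ≈ 433.0700.
Difference ≈ 376.4719 in favor of A.

Account A, by $376.47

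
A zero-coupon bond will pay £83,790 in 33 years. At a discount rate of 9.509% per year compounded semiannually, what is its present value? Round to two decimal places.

£3,906.56

Growth factor = (1 + 0.047545)^66 ≈ 21.448524755.
P = 83,790/21.448524755 ≈ 3,906.5624.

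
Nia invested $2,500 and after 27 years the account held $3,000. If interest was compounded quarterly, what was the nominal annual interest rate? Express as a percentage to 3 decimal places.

0.676%

(1 + r/4)^108 = 3,000/2,500 = 1.2.
1 + r/4 = 1.2^(1/108) ≈ 1.00169, so r/4 ≈ 0.00168959.
r ≈ 4·0.00168959 = 0.67584%.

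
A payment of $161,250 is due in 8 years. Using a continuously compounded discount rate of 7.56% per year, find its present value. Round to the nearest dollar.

P = A·e^(−rt) = 161,250·e^(−0.6048).
e^(−0.6048) ≈ 0.546183652447, so P ≈ 88,072.1140.

$88,072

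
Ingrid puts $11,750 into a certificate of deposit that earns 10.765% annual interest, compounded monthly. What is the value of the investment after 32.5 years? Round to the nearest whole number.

$382,557

Growth factor = (1 + 0.10765/12)^390 ≈ 32.5580755213.
A ≈ 11,750 × 32.5580755213 ≈ 382,557.3874.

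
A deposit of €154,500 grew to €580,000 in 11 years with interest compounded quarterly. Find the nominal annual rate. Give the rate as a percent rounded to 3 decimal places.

The 44-period growth factor is 580,000/154,500 = 3.75405.
r/4 = 3.75405^(1/44) − 1 ≈ 0.0305209, so r ≈ 4·0.0305209 = 12.20836%.

12.208%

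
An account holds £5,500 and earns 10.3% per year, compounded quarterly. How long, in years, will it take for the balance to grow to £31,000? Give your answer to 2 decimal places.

17.00 years

We need (1 + 0.02575)^(4t) = 5.6364, so 4t = ln 5.6364 / ln 1.02575 ≈ 68.0159.
t ≈ 68.0159/4 = 17.0040 years.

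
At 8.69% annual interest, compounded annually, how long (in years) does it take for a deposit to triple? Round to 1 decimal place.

13.2 years

(1 + 0.0869)^t = 3.
t = ln 3 / ln(1 + 0.0869) ≈ 1.0986/0.0833296 ≈ 13.1839.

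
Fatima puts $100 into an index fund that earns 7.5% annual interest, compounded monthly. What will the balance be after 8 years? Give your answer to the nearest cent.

Periodic rate = 7.5%/12 = 0.00625; periods = 12·8 = 96.
A = 100·(1 + 0.00625)^96 ≈ 100·1.81871967 ≈ 181.8720.

$181.87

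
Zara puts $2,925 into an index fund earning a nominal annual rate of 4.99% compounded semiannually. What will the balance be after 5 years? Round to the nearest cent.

$3,742.42

Periodic rate = 4.99%/2 = 0.02495; periods = 2·5 = 10.
A = 2,925·(1 + 0.02495)^10 ≈ 2,925·1.27946025 ≈ 3,742.4212.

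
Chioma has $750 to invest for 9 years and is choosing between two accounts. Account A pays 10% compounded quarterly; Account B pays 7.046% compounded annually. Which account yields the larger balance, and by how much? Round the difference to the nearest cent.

Account A, by $440.21

Account A growth factor: (1 + 0.025)^36 ≈ 2.432535316; balance ≈ 1,824.4015.
Account B growth factor: (1 + 0.07046)^9 ≈ 1.845584748; balance ≈ 1,384.1886.
Account A is larger by 440.2129.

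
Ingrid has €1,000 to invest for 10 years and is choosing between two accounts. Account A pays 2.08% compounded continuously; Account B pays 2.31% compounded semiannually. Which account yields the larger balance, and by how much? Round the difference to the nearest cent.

Account B, by €26.98

Account A growth factor: e^(0.0208·10) = e^0.208 ≈ 1.23121317; balance ≈ 1,231.2132.
Account B growth factor: (1 + 0.01155)^20 ≈ 1.258192489; balance ≈ 1,258.1925.
Account B is larger by 26.9793.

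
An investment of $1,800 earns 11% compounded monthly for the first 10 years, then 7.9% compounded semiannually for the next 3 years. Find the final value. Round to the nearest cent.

$6,788.40

After 10 years at 11%: 1,800 × 2.989149603 ≈ 5,380.4693.
Then 3 years at 7.9%: 5,380.4693 × 1.261673444 ≈ 6,788.3952.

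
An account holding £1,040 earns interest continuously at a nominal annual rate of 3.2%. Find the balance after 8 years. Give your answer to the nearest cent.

£1,343.42

A = P·e^(rt) = 1,040·e^(0.032·8) = 1,040·e^0.256.
e^0.256 ≈ 1.291752728, so A ≈ 1,343.4228.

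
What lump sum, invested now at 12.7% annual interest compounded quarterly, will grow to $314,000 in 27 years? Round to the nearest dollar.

Periodic rate = 12.7%/4 = 0.03175; 108 periods.
P = 314,000/(1 + 0.03175)^108 ≈ 314,000/29.2444579011 ≈ 10,737.0771.

$10,737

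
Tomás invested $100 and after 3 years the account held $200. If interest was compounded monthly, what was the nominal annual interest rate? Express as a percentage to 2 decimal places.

23.33%

The 36-period growth factor is 200/100 = 2.
r/12 = 2^(1/36) − 1 ≈ 0.0194406, so r ≈ 12·0.0194406 = 23.32877%.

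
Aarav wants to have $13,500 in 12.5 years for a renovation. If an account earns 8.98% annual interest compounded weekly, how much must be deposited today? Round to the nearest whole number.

Growth factor = (1 + 0.0898/52)^650 ≈ 3.0695527865.
P = 13,500/3.0695527865 ≈ 4,398.0348.

$4,398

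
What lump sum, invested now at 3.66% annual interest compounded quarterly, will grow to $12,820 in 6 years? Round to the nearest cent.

Periodic rate = 3.66%/4 = 0.00915; 24 periods.
P = 12,820/(1 + 0.00915)^24 ≈ 12,820/1.2443352066 ≈ 10,302.6901.

$10,302.69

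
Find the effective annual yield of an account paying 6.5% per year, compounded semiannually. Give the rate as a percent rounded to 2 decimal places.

6.61%

EAR = (1 + 6.5%/2)^2 − 1 = (1 + 0.0325)^2 − 1.
(1 + 0.0325)^2 ≈ 1.066056, so EAR ≈ 6.60562%.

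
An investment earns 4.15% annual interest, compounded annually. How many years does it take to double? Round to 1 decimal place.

17.0 years

(1 + 0.0415)^t = 2.
t = ln 2 / ln(1 + 0.0415) ≈ 0.69315/0.040662 ≈ 17.0466.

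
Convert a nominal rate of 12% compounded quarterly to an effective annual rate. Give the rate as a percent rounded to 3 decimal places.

One year is 4 periods at 0.03 each: (1 + 0.03)^4 ≈ 1.125509.
EAR = 1.125509 − 1 ≈ 12.55088%.

12.551%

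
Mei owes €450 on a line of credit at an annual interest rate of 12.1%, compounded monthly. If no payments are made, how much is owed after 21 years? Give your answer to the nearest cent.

€5,639.34

Growth factor = (1 + 0.121/12)^252 ≈ 12.53186495.
A ≈ 450 × 12.53186495 ≈ 5,639.3392.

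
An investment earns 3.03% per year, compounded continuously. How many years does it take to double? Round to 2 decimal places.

22.88 years

e^(0.0303t) = 2, so 0.0303t = ln 2 ≈ 0.69315.
t ≈ 0.69315/0.0303 ≈ 22.8761.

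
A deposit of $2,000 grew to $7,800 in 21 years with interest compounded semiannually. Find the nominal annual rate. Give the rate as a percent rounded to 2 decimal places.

6.59%

(1 + r/2)^42 = 7,800/2,000 = 3.9.
1 + r/2 = 3.9^(1/42) ≈ 1.032935, so r/2 ≈ 0.0329349.
r ≈ 2·0.0329349 = 6.58699%.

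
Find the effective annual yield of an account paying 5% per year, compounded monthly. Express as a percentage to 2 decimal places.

EAR = (1 + 5%/12)^12 − 1 = (1 + 0.00416667)^12 − 1.
(1 + 0.00416667)^12 ≈ 1.051162, so EAR ≈ 5.11619%.

5.12%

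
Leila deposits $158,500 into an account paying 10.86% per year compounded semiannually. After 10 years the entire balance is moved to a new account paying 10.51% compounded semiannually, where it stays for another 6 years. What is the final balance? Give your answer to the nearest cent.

$843,774.17

After 10 years at 10.86%: 158,500 × 2.87928152349 ≈ 456,366.1215.
Then 6 years at 10.51%: 456,366.1215 × 1.84889746508 ≈ 843,774.1651.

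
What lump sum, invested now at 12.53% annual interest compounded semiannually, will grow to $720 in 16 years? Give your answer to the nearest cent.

$103.00

Periodic rate = 12.53%/2 = 0.06265; 32 periods.
P = 720/(1 + 0.06265)^32 ≈ 720/6.99017245 ≈ 103.0018.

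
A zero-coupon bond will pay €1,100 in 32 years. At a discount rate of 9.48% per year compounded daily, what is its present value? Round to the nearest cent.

Periodic rate = 9.48%/365 = 0.000259726; 11680 periods.
P = 1,100/(1 + 0.0948/365)^11680 ≈ 1,100/20.7636968 ≈ 52.9771.

€52.98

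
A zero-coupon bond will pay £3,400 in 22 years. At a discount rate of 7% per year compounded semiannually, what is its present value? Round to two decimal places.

£748.35

Periodic rate = 7%/2 = 0.035; 44 periods.
P = 3,400/(1 + 0.035)^44 ≈ 3,400/4.543341595 ≈ 748.3479.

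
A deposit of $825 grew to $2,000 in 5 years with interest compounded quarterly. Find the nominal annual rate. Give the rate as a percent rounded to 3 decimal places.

18.108%

The 20-period growth factor is 2,000/825 = 2.42424.
r/4 = 2.42424^(1/20) − 1 ≈ 0.0452708, so r ≈ 4·0.0452708 = 18.10830%.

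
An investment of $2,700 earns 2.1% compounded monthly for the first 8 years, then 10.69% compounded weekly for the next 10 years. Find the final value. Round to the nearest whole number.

After 8 years at 2.1%: 2,700 × 1.182762934 ≈ 3,193.4599.
Then 10 years at 10.69%: 3,193.4599 × 2.909271467 ≈ 9,290.6418.

$9,291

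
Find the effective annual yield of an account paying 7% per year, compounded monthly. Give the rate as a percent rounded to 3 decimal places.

7.229%

One year is 12 periods at 0.00583333 each: (1 + 0.00583333)^12 ≈ 1.07229.
EAR = 1.07229 − 1 ≈ 7.22901%.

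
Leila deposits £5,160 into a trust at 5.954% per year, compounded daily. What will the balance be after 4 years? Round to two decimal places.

Growth factor = (1 + 0.05954/365)^1460 ≈ 1.268887557.
A ≈ 5,160 × 1.268887557 ≈ 6,547.4598.

£6,547.46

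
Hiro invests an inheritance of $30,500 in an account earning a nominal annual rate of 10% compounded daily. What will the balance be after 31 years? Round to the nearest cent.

$676,750.12

Periodic rate = 10%/365 = 0.000273973; periods = 365·31 = 11315.
A = 30,500·(1 + 0.1/365)^11315 ≈ 30,500·22.1885284761 ≈ 676,750.1185.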